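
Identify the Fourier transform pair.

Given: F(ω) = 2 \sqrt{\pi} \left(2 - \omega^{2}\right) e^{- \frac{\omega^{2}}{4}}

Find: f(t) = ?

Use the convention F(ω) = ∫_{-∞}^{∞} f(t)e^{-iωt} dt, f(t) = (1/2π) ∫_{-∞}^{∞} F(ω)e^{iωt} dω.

f(t) = 8 t^{2} e^{- t^{2}}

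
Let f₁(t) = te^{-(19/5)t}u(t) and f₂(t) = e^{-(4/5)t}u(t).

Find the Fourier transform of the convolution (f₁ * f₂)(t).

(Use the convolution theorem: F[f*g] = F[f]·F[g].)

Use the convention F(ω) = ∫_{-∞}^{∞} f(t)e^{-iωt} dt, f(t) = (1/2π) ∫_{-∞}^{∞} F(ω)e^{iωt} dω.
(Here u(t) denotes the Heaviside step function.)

F[f₁*f₂](ω) = \frac{125}{\left(5 i \omega + 4\right) \left(5 i \omega + 19\right)^{2}}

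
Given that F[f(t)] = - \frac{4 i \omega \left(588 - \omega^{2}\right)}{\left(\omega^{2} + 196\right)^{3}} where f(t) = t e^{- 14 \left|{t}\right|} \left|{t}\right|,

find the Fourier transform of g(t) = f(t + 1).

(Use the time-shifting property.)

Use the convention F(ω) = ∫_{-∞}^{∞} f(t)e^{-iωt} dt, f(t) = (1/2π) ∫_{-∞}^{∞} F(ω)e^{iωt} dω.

F[g](ω) = \frac{4 i \omega \left(\omega^{2} - 588\right) e^{i \omega}}{\left(\omega^{2} + 196\right)^{3}}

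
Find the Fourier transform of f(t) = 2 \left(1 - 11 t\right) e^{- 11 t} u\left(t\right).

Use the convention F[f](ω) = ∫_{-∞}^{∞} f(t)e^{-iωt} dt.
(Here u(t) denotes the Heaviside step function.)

F(ω) = \frac{2 i \omega}{- \omega^{2} + 22 i \omega + 121}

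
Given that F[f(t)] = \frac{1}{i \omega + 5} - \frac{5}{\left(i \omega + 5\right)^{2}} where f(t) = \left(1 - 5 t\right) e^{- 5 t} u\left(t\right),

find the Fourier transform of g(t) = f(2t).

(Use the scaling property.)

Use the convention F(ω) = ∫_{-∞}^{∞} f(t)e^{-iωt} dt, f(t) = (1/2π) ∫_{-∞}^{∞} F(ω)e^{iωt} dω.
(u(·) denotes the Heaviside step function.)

F[g](ω) = \frac{i \omega}{- \omega^{2} + 20 i \omega + 100}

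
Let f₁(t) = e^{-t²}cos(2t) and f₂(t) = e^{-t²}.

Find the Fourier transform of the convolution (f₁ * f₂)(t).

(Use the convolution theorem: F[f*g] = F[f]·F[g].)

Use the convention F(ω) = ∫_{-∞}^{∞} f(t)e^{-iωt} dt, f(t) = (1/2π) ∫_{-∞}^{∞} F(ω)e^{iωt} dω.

F[f₁*f₂](ω) = \pi e^{- \frac{\omega^{2}}{2} - 1} \cosh{\left(\omega \right)}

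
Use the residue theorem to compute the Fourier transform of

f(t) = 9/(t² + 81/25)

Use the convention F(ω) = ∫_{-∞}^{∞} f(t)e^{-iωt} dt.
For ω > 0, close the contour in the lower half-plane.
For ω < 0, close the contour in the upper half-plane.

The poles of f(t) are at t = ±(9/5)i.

Let g(z) = f(z)e^{-iωz}; for large |z| the factor e^{-iωz} decays in the lower half-plane when ω > 0 and in the upper half-plane when ω < 0.

Case ω > 0 (lower half-plane, clockwise contour ⇒ F(ω) = -2πi·ΣRes):
  Res_{z = - \frac{9 i}{5}} g(z) = \frac{5 i e^{- \frac{9 \omega}{5}}}{2}
  F(ω) = -2πi·ΣRes = 5 \pi e^{- \frac{9 \omega}{5}}

Case ω < 0 (upper half-plane, counterclockwise contour ⇒ F(ω) = +2πi·ΣRes):
  Res_{z = \frac{9 i}{5}} g(z) = - \frac{5 i e^{\frac{9 \omega}{5}}}{2}
  F(ω) = 2πi·ΣRes = 5 \pi e^{\frac{9 \omega}{5}}

Both cases combine into a single formula in |ω|:

F(ω) = 5 \pi e^{- \frac{9 \left|{\omega}\right|}{5}}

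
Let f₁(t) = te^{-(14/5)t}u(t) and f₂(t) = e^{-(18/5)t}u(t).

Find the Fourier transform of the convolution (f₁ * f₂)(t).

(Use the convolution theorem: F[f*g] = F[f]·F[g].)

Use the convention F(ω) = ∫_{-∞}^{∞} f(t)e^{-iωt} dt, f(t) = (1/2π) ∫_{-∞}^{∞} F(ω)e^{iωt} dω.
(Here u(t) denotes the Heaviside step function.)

F[f₁*f₂](ω) = \frac{125}{\left(5 i \omega + 14\right)^{2} \left(5 i \omega + 18\right)}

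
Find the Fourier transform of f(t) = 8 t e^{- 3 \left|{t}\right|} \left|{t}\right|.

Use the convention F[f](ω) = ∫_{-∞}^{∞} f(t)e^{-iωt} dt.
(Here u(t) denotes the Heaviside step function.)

F(ω) = \frac{32 i \omega \left(\omega^{2} - 27\right)}{\left(\omega^{2} + 9\right)^{3}}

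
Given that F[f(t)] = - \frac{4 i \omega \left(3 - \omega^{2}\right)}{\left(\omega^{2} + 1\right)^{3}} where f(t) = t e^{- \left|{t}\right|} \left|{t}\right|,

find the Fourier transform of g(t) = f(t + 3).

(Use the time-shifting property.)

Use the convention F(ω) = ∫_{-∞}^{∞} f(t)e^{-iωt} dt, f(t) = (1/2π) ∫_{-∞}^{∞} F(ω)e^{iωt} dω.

F[g](ω) = \frac{4 i \omega \left(\omega^{2} - 3\right) e^{3 i \omega}}{\left(\omega^{2} + 1\right)^{3}}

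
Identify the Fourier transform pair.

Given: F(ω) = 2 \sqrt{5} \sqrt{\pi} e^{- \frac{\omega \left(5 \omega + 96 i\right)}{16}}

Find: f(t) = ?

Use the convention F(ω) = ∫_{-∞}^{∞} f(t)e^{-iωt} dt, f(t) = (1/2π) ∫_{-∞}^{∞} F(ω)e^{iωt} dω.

f(t) = 4 e^{- \frac{4 \left(t - 6\right)^{2}}{5}}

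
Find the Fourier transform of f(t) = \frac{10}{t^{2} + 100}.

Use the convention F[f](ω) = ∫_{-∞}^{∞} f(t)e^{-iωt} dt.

F(ω) = \pi e^{- 10 \left|{\omega}\right|}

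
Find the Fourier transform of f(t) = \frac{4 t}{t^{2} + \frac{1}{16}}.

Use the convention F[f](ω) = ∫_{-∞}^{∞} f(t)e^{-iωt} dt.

F(ω) = - 4 i \pi e^{- \frac{\left|{\omega}\right|}{4}} \operatorname{sign}{\left(\omega \right)}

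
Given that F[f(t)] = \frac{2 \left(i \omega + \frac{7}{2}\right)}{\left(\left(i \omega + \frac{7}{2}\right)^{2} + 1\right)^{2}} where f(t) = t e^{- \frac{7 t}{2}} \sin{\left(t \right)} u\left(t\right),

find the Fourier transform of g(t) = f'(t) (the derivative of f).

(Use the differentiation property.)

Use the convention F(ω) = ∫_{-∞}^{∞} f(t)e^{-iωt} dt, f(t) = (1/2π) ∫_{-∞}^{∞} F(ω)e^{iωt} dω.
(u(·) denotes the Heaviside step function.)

F[g](ω) = \frac{16 i \omega \left(2 i \omega + 7\right)}{\left(\left(2 i \omega + 7\right)^{2} + 4\right)^{2}}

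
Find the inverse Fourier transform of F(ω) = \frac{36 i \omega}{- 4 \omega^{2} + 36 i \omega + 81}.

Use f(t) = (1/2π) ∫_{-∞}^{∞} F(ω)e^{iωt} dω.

f(t) = 9 \left(1 - \frac{9 t}{2}\right) e^{- \frac{9 t}{2}} u\left(t\right)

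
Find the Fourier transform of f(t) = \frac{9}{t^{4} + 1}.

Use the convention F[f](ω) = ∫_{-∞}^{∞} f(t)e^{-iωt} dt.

F(ω) = 9 \pi e^{- \frac{\sqrt{2} \left|{\omega}\right|}{2}} \sin{\left(\frac{\sqrt{2} \left|{\omega}\right|}{2} + \frac{\pi}{4} \right)}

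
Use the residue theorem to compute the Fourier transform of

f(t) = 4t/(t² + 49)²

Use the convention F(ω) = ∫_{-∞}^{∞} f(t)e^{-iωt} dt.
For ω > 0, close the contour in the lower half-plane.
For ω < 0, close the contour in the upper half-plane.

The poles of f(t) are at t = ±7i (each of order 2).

Let g(z) = f(z)e^{-iωz}; for large |z| the factor e^{-iωz} decays in the lower half-plane when ω > 0 and in the upper half-plane when ω < 0.

Case ω > 0 (lower half-plane, clockwise contour ⇒ F(ω) = -2πi·ΣRes):
  Res_{z = - 7 i} g(z) = \frac{\omega e^{- 7 \omega}}{7} (pole of order 2)
  F(ω) = -2πi·ΣRes = - \frac{2 i \pi \omega e^{- 7 \omega}}{7}

Case ω < 0 (upper half-plane, counterclockwise contour ⇒ F(ω) = +2πi·ΣRes):
  Res_{z = 7 i} g(z) = - \frac{\omega e^{7 \omega}}{7} (pole of order 2)
  F(ω) = 2πi·ΣRes = - \frac{2 i \pi \omega e^{7 \omega}}{7}

Both cases combine into a single formula in |ω|:

F(ω) = - \frac{2 i \pi \omega e^{- 7 \left|{\omega}\right|}}{7}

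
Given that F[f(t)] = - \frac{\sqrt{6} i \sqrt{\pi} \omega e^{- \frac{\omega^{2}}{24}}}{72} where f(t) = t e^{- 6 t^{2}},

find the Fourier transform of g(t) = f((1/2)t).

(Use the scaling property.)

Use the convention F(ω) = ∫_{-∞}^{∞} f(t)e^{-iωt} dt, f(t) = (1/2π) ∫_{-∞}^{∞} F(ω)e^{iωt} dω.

F[g](ω) = - \frac{\sqrt{6} i \sqrt{\pi} \omega e^{- \frac{\omega^{2}}{6}}}{18}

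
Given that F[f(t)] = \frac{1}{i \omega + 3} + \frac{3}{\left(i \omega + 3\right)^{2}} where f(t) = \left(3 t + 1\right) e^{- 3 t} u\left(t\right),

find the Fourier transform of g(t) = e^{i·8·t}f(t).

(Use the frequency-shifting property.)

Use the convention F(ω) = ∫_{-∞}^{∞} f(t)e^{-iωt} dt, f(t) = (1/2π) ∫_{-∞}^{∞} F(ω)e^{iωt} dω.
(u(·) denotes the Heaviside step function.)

F[g](ω) = \frac{3 i \left(\omega - 8\right) + \left(i \left(\omega - 8\right) + 3\right)^{2} + 9}{\left(i \left(\omega - 8\right) + 3\right)^{3}}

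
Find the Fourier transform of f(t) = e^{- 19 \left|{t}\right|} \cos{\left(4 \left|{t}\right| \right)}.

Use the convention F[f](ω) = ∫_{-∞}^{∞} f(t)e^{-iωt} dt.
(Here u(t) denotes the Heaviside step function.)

F(ω) = \frac{38 \left(\omega^{2} + 377\right)}{\omega^{4} + 690 \omega^{2} + 142129}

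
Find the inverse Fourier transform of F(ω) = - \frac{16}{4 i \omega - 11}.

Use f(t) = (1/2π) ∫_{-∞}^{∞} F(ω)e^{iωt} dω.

f(t) = 4 e^{\frac{11 t}{4}} u\left(- t\right)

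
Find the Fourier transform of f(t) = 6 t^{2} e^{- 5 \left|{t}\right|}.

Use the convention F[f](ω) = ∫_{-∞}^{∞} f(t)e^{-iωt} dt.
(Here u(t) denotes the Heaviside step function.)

F(ω) = \frac{120 \left(25 - 3 \omega^{2}\right)}{\left(\omega^{2} + 25\right)^{3}}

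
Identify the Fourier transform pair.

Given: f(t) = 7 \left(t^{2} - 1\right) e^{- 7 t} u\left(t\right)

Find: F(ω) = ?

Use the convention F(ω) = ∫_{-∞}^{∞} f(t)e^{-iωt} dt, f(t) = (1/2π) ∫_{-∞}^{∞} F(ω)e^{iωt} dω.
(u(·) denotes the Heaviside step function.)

F(ω) = \frac{7 \left(2 i \omega - \left(i \omega + 7\right)^{3} + 14\right)}{\left(i \omega + 7\right)^{4}}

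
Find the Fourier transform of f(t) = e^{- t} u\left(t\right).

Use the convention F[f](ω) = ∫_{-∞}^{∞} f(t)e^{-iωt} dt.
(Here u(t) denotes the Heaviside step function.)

F(ω) = \frac{1}{i \omega + 1}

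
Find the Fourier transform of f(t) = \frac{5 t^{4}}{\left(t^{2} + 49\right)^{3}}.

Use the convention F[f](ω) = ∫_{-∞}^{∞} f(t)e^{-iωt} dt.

F(ω) = \frac{5 \pi \left(49 \omega^{2} - 35 \left|{\omega}\right| + 3\right) e^{- 7 \left|{\omega}\right|}}{56}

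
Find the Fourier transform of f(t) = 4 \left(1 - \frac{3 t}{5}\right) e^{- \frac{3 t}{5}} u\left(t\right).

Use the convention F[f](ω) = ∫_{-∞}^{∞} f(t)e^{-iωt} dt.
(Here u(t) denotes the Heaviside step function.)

F(ω) = \frac{100 i \omega}{- 25 \omega^{2} + 30 i \omega + 9}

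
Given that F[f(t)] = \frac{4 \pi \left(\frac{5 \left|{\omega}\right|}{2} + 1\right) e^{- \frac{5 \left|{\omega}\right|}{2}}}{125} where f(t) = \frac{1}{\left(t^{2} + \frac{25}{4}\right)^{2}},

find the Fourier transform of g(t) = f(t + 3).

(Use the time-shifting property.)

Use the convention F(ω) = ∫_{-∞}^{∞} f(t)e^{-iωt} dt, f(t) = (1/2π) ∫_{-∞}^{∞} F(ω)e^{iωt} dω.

F[g](ω) = \frac{2 \pi \left(5 \left|{\omega}\right| + 2\right) e^{3 i \omega - \frac{5 \left|{\omega}\right|}{2}}}{125}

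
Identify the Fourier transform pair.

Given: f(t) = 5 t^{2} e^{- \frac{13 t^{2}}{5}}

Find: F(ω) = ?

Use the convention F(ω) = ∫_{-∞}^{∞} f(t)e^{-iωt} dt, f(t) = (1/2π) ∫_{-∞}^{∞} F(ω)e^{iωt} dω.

F(ω) = \frac{25 \sqrt{65} \sqrt{\pi} \left(26 - 5 \omega^{2}\right) e^{- \frac{5 \omega^{2}}{52}}}{8788}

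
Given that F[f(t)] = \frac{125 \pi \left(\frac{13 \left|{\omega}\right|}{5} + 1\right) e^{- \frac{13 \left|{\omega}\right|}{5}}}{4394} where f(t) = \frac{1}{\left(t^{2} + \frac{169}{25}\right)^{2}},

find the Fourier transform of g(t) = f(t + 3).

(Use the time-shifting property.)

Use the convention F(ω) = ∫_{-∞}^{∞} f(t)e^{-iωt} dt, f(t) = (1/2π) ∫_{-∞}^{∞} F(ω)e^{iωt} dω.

F[g](ω) = \frac{25 \pi \left(13 \left|{\omega}\right| + 5\right) e^{3 i \omega - \frac{13 \left|{\omega}\right|}{5}}}{4394}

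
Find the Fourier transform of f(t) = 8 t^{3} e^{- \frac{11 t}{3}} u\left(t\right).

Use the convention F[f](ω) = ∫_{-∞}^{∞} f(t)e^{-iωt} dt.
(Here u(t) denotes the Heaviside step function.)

F(ω) = \frac{3888}{\left(3 i \omega + 11\right)^{4}}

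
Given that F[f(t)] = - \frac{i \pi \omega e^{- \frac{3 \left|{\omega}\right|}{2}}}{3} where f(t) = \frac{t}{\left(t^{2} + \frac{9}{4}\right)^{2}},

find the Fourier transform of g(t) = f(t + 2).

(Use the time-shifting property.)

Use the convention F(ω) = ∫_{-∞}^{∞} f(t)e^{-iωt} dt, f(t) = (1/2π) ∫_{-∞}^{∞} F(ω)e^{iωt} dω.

F[g](ω) = - \frac{i \pi \omega e^{2 i \omega - \frac{3 \left|{\omega}\right|}{2}}}{3}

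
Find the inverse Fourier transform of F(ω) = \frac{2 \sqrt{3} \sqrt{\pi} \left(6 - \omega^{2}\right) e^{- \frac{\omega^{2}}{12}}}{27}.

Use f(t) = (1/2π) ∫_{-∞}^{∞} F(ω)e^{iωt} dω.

f(t) = 8 t^{2} e^{- 3 t^{2}}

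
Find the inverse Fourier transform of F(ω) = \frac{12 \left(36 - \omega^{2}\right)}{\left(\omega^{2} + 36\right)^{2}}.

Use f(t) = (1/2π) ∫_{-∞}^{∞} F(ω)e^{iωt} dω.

f(t) = 6 e^{- 6 \left|{t}\right|} \left|{t}\right|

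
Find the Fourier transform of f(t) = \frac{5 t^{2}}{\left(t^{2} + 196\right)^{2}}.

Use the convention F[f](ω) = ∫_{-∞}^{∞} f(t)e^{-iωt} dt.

F(ω) = \frac{5 \pi \left(1 - 14 \left|{\omega}\right|\right) e^{- 14 \left|{\omega}\right|}}{28}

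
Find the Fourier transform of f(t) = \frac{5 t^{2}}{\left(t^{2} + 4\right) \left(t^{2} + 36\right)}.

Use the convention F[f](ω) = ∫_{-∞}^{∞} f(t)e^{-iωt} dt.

F(ω) = \frac{5 \pi \left(3 - e^{4 \left|{\omega}\right|}\right) e^{- 6 \left|{\omega}\right|}}{16}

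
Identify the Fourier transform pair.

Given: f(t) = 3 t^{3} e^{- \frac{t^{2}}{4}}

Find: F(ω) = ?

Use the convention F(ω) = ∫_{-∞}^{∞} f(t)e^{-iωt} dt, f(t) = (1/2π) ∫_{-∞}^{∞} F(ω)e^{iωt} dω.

F(ω) = 24 i \sqrt{\pi} \omega \left(2 \omega^{2} - 3\right) e^{- \omega^{2}}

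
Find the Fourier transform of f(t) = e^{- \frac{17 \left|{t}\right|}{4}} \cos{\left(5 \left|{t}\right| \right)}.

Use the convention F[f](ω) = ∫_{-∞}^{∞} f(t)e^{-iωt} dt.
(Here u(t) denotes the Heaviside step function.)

F(ω) = \frac{136 \left(16 \omega^{2} + 689\right)}{256 \omega^{4} - 3552 \omega^{2} + 474721}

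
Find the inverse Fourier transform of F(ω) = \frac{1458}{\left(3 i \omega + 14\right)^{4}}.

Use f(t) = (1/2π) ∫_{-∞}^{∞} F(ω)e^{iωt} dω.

f(t) = 3 t^{3} e^{- \frac{14 t}{3}} u\left(t\right)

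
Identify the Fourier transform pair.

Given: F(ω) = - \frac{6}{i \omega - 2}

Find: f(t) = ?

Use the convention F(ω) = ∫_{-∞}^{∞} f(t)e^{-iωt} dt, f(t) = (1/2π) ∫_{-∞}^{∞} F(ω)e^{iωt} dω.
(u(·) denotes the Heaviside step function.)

f(t) = 6 e^{2 t} u\left(- t\right)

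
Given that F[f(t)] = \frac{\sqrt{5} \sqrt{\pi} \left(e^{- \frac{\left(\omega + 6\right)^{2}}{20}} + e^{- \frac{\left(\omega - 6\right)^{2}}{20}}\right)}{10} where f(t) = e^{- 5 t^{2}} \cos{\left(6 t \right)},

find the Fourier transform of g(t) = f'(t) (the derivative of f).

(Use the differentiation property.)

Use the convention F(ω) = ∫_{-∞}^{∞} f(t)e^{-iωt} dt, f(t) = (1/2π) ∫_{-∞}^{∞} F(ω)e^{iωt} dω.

F[g](ω) = \frac{\sqrt{5} i \sqrt{\pi} \omega \left(e^{\frac{6 \omega}{5}} + 1\right) e^{- \frac{\omega^{2}}{20} - \frac{3 \omega}{5} - \frac{9}{5}}}{10}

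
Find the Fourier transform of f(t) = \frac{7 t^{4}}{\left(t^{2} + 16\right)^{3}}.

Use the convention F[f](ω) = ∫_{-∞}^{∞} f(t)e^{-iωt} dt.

F(ω) = \frac{7 \pi \left(16 \omega^{2} - 20 \left|{\omega}\right| + 3\right) e^{- 4 \left|{\omega}\right|}}{32}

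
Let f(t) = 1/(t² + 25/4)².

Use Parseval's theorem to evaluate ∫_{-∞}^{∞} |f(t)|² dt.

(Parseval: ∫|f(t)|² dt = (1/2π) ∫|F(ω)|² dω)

∫|f(t)|² dt = \frac{8 \pi}{15625}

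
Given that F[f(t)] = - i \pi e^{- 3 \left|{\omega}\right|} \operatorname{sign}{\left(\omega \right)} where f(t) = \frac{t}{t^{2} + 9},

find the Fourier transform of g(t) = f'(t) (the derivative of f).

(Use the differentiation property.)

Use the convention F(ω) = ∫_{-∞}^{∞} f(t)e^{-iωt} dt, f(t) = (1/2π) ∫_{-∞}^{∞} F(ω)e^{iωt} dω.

F[g](ω) = \pi \omega e^{- 3 \left|{\omega}\right|} \operatorname{sign}{\left(\omega \right)}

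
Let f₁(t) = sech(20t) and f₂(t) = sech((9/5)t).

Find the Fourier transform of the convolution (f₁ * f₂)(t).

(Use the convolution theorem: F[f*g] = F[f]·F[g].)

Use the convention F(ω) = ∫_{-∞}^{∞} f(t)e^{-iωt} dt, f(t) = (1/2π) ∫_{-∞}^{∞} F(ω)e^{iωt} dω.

F[f₁*f₂](ω) = \frac{\pi^{2}}{36 \cosh{\left(\frac{\pi \omega}{40} \right)} \cosh{\left(\frac{5 \pi \omega}{18} \right)}}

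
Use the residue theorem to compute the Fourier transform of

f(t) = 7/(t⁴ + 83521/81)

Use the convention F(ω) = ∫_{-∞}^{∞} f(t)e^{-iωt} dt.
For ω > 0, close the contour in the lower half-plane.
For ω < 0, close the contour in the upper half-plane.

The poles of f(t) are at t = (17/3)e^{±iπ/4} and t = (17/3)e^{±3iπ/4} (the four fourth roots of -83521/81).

Let g(z) = f(z)e^{-iωz}; for large |z| the factor e^{-iωz} decays in the lower half-plane when ω > 0 and in the upper half-plane when ω < 0.

Case ω > 0 (lower half-plane, clockwise contour ⇒ F(ω) = -2πi·ΣRes):
  Res_{z = - \frac{17 \sqrt{2}}{6} - \frac{17 \sqrt{2} i}{6}} g(z) = \frac{189 \sqrt{2} i \left(1 - i\right) e^{\frac{17 \sqrt{2} \omega \left(-1 + i\right)}{6}}}{39304}
  Res_{z = \frac{17 \sqrt{2}}{6} - \frac{17 \sqrt{2} i}{6}} g(z) = \frac{189 \sqrt{2} i \left(1 + i\right) e^{- \frac{17 \sqrt{2} \omega \left(1 + i\right)}{6}}}{39304}
  F(ω) = -2πi·ΣRes = \frac{189 \sqrt{2} \pi \left(1 - i\right) \left(e^{\frac{17 \sqrt{2} i \omega}{3}} + i\right) e^{- \frac{17 \sqrt{2} \omega \left(1 + i\right)}{6}}}{19652} = \frac{189 \pi e^{- \frac{17 \sqrt{2} \omega}{6}} \sin{\left(\frac{17 \sqrt{2} \omega}{6} + \frac{\pi}{4} \right)}}{4913}

Case ω < 0 (upper half-plane, counterclockwise contour ⇒ F(ω) = +2πi·ΣRes):
  Res_{z = \frac{17 \sqrt{2}}{6} + \frac{17 \sqrt{2} i}{6}} g(z) = \frac{189 \sqrt{2} i \left(-1 + i\right) e^{\frac{17 \sqrt{2} \omega \left(1 - i\right)}{6}}}{39304}
  Res_{z = - \frac{17 \sqrt{2}}{6} + \frac{17 \sqrt{2} i}{6}} g(z) = \frac{189 \sqrt{2} \left(1 - i\right) e^{\frac{17 \sqrt{2} \omega \left(1 + i\right)}{6}}}{39304}
  F(ω) = 2πi·ΣRes = - \frac{189 \sqrt{2} i \pi \left(i \left(1 - i\right) e^{\frac{17 \sqrt{2} \omega \left(1 - i\right)}{6}} - \left(1 - i\right) e^{\frac{17 \sqrt{2} \omega \left(1 + i\right)}{6}}\right)}{19652} = \frac{189 \pi e^{\frac{17 \sqrt{2} \omega}{6}} \cos{\left(\frac{17 \sqrt{2} \omega}{6} + \frac{\pi}{4} \right)}}{4913}

Both cases combine into a single formula in |ω|:

F(ω) = \frac{189 \pi e^{- \frac{17 \sqrt{2} \left|{\omega}\right|}{6}} \sin{\left(\frac{17 \sqrt{2} \left|{\omega}\right|}{6} + \frac{\pi}{4} \right)}}{4913}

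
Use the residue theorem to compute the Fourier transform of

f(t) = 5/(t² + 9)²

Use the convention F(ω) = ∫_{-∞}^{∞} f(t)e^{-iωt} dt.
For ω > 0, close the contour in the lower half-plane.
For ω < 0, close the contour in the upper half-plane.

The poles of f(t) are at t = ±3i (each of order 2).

Let g(z) = f(z)e^{-iωz}; for large |z| the factor e^{-iωz} decays in the lower half-plane when ω > 0 and in the upper half-plane when ω < 0.

Case ω > 0 (lower half-plane, clockwise contour ⇒ F(ω) = -2πi·ΣRes):
  Res_{z = - 3 i} g(z) = \frac{5 i \left(3 \omega + 1\right) e^{- 3 \omega}}{108} (pole of order 2)
  F(ω) = -2πi·ΣRes = \frac{5 \pi \left(3 \omega + 1\right) e^{- 3 \omega}}{54}

Case ω < 0 (upper half-plane, counterclockwise contour ⇒ F(ω) = +2πi·ΣRes):
  Res_{z = 3 i} g(z) = \frac{5 i \left(3 \omega - 1\right) e^{3 \omega}}{108} (pole of order 2)
  F(ω) = 2πi·ΣRes = \frac{5 \pi \left(1 - 3 \omega\right) e^{3 \omega}}{54}

Both cases combine into a single formula in |ω|:

F(ω) = \frac{5 \pi \left(3 \left|{\omega}\right| + 1\right) e^{- 3 \left|{\omega}\right|}}{54}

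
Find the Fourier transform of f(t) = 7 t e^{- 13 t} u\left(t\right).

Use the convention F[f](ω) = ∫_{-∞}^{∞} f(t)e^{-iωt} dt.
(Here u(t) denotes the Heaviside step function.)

F(ω) = \frac{7}{\left(i \omega + 13\right)^{2}}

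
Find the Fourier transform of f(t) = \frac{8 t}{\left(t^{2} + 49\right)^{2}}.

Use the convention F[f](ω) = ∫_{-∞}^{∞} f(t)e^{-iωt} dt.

F(ω) = - \frac{4 i \pi \omega e^{- 7 \left|{\omega}\right|}}{7}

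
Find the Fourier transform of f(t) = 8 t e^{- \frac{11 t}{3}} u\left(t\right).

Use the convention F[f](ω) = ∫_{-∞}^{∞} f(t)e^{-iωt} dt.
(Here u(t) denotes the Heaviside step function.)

F(ω) = \frac{72}{\left(3 i \omega + 11\right)^{2}}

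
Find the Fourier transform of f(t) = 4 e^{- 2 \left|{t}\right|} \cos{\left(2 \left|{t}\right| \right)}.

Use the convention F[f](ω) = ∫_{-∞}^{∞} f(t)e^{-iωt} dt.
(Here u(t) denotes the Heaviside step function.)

F(ω) = \frac{16 \left(\omega^{2} + 8\right)}{\omega^{4} + 64}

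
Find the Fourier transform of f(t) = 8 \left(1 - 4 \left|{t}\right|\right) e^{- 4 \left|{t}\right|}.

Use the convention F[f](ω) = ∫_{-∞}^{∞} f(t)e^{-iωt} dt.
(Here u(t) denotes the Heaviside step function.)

F(ω) = \frac{128 \omega^{2}}{\left(\omega^{2} + 16\right)^{2}}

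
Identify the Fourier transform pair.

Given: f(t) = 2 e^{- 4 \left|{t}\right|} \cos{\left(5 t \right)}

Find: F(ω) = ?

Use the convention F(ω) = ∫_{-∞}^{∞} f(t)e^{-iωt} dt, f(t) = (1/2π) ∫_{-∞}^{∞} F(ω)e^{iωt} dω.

F(ω) = \frac{16 \left(\omega^{2} + 41\right)}{\omega^{4} - 18 \omega^{2} + 1681}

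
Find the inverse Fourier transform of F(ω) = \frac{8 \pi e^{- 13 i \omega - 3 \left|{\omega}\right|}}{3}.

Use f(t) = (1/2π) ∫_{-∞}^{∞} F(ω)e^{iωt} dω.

f(t) = \frac{8}{\left(t - 13\right)^{2} + 9}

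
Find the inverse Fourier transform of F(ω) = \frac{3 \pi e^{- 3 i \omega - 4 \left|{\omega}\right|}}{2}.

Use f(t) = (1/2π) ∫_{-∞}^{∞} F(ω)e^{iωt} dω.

f(t) = \frac{6}{\left(t - 3\right)^{2} + 16}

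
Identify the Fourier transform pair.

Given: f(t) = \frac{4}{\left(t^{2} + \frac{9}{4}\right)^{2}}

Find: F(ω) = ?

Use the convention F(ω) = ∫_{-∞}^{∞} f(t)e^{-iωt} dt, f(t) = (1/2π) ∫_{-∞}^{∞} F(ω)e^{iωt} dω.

F(ω) = \frac{8 \pi \left(3 \left|{\omega}\right| + 2\right) e^{- \frac{3 \left|{\omega}\right|}{2}}}{27}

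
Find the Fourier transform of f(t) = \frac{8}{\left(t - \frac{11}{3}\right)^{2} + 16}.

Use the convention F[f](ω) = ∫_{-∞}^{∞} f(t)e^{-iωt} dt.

F(ω) = 2 \pi e^{- \frac{11 i \omega}{3} - 4 \left|{\omega}\right|}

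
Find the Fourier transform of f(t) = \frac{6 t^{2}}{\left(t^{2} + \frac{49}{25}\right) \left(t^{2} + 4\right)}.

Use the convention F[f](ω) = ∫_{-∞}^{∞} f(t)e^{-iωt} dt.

F(ω) = \frac{100 \pi e^{- 2 \left|{\omega}\right|}}{17} - \frac{70 \pi e^{- \frac{7 \left|{\omega}\right|}{5}}}{17}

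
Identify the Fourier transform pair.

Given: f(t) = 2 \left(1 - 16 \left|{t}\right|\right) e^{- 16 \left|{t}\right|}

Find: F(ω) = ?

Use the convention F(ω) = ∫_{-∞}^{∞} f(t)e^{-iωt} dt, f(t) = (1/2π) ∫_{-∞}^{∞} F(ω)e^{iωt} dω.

F(ω) = \frac{128 \omega^{2}}{\left(\omega^{2} + 256\right)^{2}}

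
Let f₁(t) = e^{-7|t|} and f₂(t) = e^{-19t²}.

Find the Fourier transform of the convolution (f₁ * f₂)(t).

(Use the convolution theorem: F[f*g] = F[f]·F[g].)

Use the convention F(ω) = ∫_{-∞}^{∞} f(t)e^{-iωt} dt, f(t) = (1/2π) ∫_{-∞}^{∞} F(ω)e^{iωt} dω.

F[f₁*f₂](ω) = \frac{14 \sqrt{19} \sqrt{\pi} e^{- \frac{\omega^{2}}{76}}}{19 \left(\omega^{2} + 49\right)}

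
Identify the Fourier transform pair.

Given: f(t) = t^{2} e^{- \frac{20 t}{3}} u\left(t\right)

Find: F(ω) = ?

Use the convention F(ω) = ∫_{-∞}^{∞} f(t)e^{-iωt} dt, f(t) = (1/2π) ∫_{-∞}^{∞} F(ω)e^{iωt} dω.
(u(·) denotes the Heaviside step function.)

F(ω) = \frac{54}{\left(3 i \omega + 20\right)^{3}}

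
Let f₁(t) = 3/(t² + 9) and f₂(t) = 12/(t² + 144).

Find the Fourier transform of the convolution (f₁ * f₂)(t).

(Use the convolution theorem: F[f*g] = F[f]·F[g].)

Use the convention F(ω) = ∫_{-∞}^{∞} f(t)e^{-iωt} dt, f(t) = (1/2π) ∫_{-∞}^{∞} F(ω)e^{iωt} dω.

F[f₁*f₂](ω) = \pi^{2} e^{- 15 \left|{\omega}\right|}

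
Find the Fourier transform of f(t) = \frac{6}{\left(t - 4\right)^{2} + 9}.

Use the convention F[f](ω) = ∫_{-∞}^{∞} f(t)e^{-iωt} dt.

F(ω) = 2 \pi e^{- 4 i \omega - 3 \left|{\omega}\right|}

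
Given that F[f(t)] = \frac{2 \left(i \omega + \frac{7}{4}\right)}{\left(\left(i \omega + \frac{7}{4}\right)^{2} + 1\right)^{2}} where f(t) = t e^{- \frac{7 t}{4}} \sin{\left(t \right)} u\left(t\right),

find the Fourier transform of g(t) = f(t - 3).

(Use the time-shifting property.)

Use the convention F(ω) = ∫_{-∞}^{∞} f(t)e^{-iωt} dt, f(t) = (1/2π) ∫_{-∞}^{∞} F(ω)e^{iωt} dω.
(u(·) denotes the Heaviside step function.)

F[g](ω) = \frac{128 \left(4 i \omega + 7\right) e^{- 3 i \omega}}{\left(\left(4 i \omega + 7\right)^{2} + 16\right)^{2}}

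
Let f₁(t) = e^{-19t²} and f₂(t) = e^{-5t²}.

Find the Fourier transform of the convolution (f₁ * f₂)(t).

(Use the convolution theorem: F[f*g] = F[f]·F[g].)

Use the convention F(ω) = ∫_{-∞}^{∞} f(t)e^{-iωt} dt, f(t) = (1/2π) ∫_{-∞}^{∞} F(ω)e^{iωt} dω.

F[f₁*f₂](ω) = \frac{\sqrt{95} \pi e^{- \frac{6 \omega^{2}}{95}}}{95}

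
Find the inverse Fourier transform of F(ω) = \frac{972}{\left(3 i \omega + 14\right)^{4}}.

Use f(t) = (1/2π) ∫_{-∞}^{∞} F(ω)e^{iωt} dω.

f(t) = 2 t^{3} e^{- \frac{14 t}{3}} u\left(t\right)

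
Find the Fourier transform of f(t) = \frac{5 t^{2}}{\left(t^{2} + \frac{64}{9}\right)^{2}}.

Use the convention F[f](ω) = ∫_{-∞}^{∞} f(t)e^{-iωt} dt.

F(ω) = \frac{5 \pi \left(3 - 8 \left|{\omega}\right|\right) e^{- \frac{8 \left|{\omega}\right|}{3}}}{16}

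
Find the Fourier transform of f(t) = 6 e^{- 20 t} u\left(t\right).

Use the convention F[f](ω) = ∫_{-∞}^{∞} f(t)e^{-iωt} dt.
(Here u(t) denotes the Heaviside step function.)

F(ω) = \frac{6}{i \omega + 20}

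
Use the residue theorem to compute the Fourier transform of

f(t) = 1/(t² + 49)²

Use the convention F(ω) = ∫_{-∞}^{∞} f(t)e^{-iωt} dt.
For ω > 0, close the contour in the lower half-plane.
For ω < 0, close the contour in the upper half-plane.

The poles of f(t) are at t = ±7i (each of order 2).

Let g(z) = f(z)e^{-iωz}; for large |z| the factor e^{-iωz} decays in the lower half-plane when ω > 0 and in the upper half-plane when ω < 0.

Case ω > 0 (lower half-plane, clockwise contour ⇒ F(ω) = -2πi·ΣRes):
  Res_{z = - 7 i} g(z) = \frac{i \left(7 \omega + 1\right) e^{- 7 \omega}}{1372} (pole of order 2)
  F(ω) = -2πi·ΣRes = \frac{\pi \left(7 \omega + 1\right) e^{- 7 \omega}}{686}

Case ω < 0 (upper half-plane, counterclockwise contour ⇒ F(ω) = +2πi·ΣRes):
  Res_{z = 7 i} g(z) = \frac{i \left(7 \omega - 1\right) e^{7 \omega}}{1372} (pole of order 2)
  F(ω) = 2πi·ΣRes = \frac{\pi \left(1 - 7 \omega\right) e^{7 \omega}}{686}

Both cases combine into a single formula in |ω|:

F(ω) = \frac{\pi \left(7 \left|{\omega}\right| + 1\right) e^{- 7 \left|{\omega}\right|}}{686}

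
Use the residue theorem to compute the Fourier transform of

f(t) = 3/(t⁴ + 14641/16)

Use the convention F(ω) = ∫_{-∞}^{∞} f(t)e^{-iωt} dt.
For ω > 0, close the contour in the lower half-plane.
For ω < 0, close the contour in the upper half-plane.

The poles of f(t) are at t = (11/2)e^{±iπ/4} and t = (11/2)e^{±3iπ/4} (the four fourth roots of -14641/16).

Let g(z) = f(z)e^{-iωz}; for large |z| the factor e^{-iωz} decays in the lower half-plane when ω > 0 and in the upper half-plane when ω < 0.

Case ω > 0 (lower half-plane, clockwise contour ⇒ F(ω) = -2πi·ΣRes):
  Res_{z = - \frac{11 \sqrt{2}}{4} - \frac{11 \sqrt{2} i}{4}} g(z) = \frac{3 \sqrt{2} \left(1 + i\right) e^{\frac{11 \sqrt{2} \omega \left(-1 + i\right)}{4}}}{1331}
  Res_{z = \frac{11 \sqrt{2}}{4} - \frac{11 \sqrt{2} i}{4}} g(z) = \frac{3 \sqrt{2} \left(-1 + i\right) e^{- \frac{11 \sqrt{2} \omega \left(1 + i\right)}{4}}}{1331}
  F(ω) = -2πi·ΣRes = \frac{6 \sqrt{2} \pi \left(\left(1 - i\right) e^{\frac{11 \sqrt{2} i \omega}{2}} + 1 + i\right) e^{- \frac{11 \sqrt{2} \omega \left(1 + i\right)}{4}}}{1331} = \frac{24 \pi e^{- \frac{11 \sqrt{2} \omega}{4}} \sin{\left(\frac{11 \sqrt{2} \omega}{4} + \frac{\pi}{4} \right)}}{1331}

Case ω < 0 (upper half-plane, counterclockwise contour ⇒ F(ω) = +2πi·ΣRes):
  Res_{z = \frac{11 \sqrt{2}}{4} + \frac{11 \sqrt{2} i}{4}} g(z) = - \frac{3 \sqrt{2} \left(1 + i\right) e^{\frac{11 \sqrt{2} \omega \left(1 - i\right)}{4}}}{1331}
  Res_{z = - \frac{11 \sqrt{2}}{4} + \frac{11 \sqrt{2} i}{4}} g(z) = \frac{3 \sqrt{2} \left(1 - i\right) e^{\frac{11 \sqrt{2} \omega \left(1 + i\right)}{4}}}{1331}
  F(ω) = 2πi·ΣRes = - \frac{6 \sqrt{2} i \pi \left(\left(1 + i\right) e^{\frac{11 \sqrt{2} \omega \left(1 - i\right)}{4}} - \left(1 - i\right) e^{\frac{11 \sqrt{2} \omega \left(1 + i\right)}{4}}\right)}{1331} = \frac{24 \pi e^{\frac{11 \sqrt{2} \omega}{4}} \cos{\left(\frac{11 \sqrt{2} \omega}{4} + \frac{\pi}{4} \right)}}{1331}

Both cases combine into a single formula in |ω|:

F(ω) = \frac{24 \pi e^{- \frac{11 \sqrt{2} \left|{\omega}\right|}{4}} \sin{\left(\frac{11 \sqrt{2} \left|{\omega}\right|}{4} + \frac{\pi}{4} \right)}}{1331}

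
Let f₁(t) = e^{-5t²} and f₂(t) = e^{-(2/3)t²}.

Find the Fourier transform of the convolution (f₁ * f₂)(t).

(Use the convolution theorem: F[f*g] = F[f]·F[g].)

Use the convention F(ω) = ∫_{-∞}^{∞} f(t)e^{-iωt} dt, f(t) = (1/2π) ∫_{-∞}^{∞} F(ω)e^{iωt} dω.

F[f₁*f₂](ω) = \frac{\sqrt{30} \pi e^{- \frac{17 \omega^{2}}{40}}}{10}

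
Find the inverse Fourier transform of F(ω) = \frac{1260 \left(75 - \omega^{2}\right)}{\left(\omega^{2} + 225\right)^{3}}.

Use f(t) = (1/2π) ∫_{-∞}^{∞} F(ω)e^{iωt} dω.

f(t) = 7 t^{2} e^{- 15 \left|{t}\right|}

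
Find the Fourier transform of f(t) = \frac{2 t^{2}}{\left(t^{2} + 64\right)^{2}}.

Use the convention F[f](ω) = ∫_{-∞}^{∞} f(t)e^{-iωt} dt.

F(ω) = \frac{\pi \left(1 - 8 \left|{\omega}\right|\right) e^{- 8 \left|{\omega}\right|}}{8}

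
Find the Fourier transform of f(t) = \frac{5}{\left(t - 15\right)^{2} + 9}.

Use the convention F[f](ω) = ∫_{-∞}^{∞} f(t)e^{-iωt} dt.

F(ω) = \frac{5 \pi e^{- 15 i \omega - 3 \left|{\omega}\right|}}{3}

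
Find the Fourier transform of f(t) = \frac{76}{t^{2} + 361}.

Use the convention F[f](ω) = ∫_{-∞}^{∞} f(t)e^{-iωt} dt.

F(ω) = 4 \pi e^{- 19 \left|{\omega}\right|}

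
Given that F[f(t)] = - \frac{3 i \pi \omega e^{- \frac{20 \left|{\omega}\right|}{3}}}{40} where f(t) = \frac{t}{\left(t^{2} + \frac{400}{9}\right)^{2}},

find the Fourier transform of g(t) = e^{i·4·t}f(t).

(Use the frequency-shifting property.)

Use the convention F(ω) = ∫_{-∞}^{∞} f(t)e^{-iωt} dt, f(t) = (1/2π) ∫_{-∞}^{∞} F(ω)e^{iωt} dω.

F[g](ω) = \frac{3 i \pi \left(4 - \omega\right) e^{- \frac{20 \left|{\omega - 4}\right|}{3}}}{40}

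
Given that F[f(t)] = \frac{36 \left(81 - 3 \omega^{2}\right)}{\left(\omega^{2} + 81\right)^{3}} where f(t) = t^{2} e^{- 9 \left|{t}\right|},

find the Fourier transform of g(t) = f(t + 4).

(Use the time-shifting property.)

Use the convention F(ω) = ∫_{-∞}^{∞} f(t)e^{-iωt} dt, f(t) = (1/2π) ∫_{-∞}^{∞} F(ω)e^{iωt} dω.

F[g](ω) = \frac{108 \left(27 - \omega^{2}\right) e^{4 i \omega}}{\left(\omega^{2} + 81\right)^{3}}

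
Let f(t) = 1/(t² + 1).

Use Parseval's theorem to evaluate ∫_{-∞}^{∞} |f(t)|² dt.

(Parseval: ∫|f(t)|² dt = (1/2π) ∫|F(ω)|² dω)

∫|f(t)|² dt = \frac{\pi}{2}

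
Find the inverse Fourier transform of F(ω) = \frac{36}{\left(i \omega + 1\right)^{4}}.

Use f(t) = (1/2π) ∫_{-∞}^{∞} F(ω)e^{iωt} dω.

f(t) = 6 t^{3} e^{- t} u\left(t\right)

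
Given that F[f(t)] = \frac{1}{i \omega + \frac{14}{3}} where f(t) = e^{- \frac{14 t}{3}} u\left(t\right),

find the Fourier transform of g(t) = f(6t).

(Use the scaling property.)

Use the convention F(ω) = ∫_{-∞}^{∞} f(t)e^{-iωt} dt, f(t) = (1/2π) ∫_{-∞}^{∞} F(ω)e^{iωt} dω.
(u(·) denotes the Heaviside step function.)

F[g](ω) = \frac{1}{i \omega + 28}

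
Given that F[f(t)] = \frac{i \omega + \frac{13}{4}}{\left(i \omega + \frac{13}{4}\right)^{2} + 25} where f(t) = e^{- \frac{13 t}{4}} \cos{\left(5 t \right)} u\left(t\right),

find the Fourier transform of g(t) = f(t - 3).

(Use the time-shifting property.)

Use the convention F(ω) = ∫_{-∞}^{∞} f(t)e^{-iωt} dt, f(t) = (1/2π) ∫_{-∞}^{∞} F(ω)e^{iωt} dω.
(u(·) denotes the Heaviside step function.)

F[g](ω) = \frac{4 \left(4 i \omega + 13\right) e^{- 3 i \omega}}{\left(4 i \omega + 13\right)^{2} + 400}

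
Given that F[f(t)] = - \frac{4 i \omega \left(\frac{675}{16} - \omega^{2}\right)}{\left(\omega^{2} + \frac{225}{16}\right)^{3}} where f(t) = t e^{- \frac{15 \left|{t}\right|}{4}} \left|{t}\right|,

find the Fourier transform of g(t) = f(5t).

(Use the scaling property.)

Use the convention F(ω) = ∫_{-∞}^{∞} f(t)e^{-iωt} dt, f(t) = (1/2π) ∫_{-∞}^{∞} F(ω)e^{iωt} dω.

F[g](ω) = \frac{25600 i \omega \left(16 \omega^{2} - 16875\right)}{\left(16 \omega^{2} + 5625\right)^{3}}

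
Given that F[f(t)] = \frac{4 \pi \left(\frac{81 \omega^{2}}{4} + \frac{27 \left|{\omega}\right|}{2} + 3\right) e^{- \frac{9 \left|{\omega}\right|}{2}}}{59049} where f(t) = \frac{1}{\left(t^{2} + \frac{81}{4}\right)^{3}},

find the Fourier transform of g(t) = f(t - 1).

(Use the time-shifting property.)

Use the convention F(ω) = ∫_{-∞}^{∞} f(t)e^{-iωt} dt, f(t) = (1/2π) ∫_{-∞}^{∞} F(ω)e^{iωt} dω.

F[g](ω) = \frac{\pi \left(27 \omega^{2} + 18 \left|{\omega}\right| + 4\right) e^{- i \omega - \frac{9 \left|{\omega}\right|}{2}}}{19683}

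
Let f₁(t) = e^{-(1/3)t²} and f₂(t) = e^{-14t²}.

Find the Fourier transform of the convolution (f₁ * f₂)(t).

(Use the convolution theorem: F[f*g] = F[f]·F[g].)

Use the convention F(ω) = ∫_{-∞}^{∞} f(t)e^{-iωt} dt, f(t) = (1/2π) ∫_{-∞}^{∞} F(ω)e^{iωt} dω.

F[f₁*f₂](ω) = \frac{\sqrt{42} \pi e^{- \frac{43 \omega^{2}}{56}}}{14}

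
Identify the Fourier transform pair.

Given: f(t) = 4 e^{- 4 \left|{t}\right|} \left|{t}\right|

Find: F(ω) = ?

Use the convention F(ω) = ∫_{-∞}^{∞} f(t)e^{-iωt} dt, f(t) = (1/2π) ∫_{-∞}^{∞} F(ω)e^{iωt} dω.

F(ω) = \frac{8 \left(16 - \omega^{2}\right)}{\left(\omega^{2} + 16\right)^{2}}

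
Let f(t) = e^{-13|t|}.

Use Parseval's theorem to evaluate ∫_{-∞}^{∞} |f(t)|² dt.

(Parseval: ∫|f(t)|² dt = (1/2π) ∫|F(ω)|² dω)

∫|f(t)|² dt = \frac{1}{13}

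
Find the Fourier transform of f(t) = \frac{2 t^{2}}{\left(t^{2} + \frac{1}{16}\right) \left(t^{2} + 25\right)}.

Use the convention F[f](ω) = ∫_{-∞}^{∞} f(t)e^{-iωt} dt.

F(ω) = \frac{160 \pi e^{- 5 \left|{\omega}\right|}}{399} - \frac{8 \pi e^{- \frac{\left|{\omega}\right|}{4}}}{399}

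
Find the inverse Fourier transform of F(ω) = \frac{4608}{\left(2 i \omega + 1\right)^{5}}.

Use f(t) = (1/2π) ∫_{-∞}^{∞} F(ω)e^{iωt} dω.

f(t) = 6 t^{4} e^{- \frac{t}{2}} u\left(t\right)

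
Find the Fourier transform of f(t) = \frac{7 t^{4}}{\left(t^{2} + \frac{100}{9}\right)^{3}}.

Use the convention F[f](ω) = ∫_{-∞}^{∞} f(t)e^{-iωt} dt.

F(ω) = \frac{7 \pi \left(100 \omega^{2} - 150 \left|{\omega}\right| + 27\right) e^{- \frac{10 \left|{\omega}\right|}{3}}}{240}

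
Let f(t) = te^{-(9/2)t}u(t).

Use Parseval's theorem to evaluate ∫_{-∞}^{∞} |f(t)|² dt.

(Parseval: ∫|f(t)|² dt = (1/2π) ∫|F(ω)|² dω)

∫|f(t)|² dt = \frac{2}{729}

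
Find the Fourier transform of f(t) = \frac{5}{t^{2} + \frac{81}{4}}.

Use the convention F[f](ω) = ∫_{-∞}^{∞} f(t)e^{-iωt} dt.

F(ω) = \frac{10 \pi e^{- \frac{9 \left|{\omega}\right|}{2}}}{9}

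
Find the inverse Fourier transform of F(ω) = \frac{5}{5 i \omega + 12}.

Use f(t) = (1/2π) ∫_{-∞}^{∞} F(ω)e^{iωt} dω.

f(t) = e^{- \frac{12 t}{5}} u\left(t\right)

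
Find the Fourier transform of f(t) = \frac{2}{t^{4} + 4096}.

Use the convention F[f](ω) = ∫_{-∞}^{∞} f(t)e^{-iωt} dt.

F(ω) = \frac{\pi e^{- 4 \sqrt{2} \left|{\omega}\right|} \sin{\left(4 \sqrt{2} \left|{\omega}\right| + \frac{\pi}{4} \right)}}{256}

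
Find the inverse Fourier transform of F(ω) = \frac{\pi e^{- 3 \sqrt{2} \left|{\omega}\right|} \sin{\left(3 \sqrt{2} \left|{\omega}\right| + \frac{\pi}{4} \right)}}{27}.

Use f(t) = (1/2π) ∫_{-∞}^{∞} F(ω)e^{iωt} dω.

f(t) = \frac{8}{t^{4} + 1296}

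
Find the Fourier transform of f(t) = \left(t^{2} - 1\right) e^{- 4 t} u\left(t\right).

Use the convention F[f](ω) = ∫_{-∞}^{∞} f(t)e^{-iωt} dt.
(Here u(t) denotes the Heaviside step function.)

F(ω) = \frac{2 i \omega - \left(i \omega + 4\right)^{3} + 8}{\left(i \omega + 4\right)^{4}}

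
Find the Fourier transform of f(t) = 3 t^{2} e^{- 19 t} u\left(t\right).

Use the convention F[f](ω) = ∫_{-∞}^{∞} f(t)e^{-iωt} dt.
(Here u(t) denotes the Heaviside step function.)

F(ω) = \frac{6}{\left(i \omega + 19\right)^{3}}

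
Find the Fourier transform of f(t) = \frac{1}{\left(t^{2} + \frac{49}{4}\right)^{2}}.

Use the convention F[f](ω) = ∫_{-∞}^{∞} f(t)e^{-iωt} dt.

F(ω) = \frac{2 \pi \left(7 \left|{\omega}\right| + 2\right) e^{- \frac{7 \left|{\omega}\right|}{2}}}{343}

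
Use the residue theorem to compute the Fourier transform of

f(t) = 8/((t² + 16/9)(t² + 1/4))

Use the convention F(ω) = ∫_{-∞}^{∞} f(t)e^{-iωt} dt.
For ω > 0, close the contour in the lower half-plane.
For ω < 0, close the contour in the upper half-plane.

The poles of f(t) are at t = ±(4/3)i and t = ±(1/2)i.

Let g(z) = f(z)e^{-iωz}; for large |z| the factor e^{-iωz} decays in the lower half-plane when ω > 0 and in the upper half-plane when ω < 0.

Case ω > 0 (lower half-plane, clockwise contour ⇒ F(ω) = -2πi·ΣRes):
  Res_{z = - \frac{4 i}{3}} g(z) = - \frac{108 i e^{- \frac{4 \omega}{3}}}{55}
  Res_{z = - \frac{i}{2}} g(z) = \frac{288 i e^{- \frac{\omega}{2}}}{55}
  F(ω) = -2πi·ΣRes = \frac{576 \pi e^{- \frac{\omega}{2}}}{55} - \frac{216 \pi e^{- \frac{4 \omega}{3}}}{55}

Case ω < 0 (upper half-plane, counterclockwise contour ⇒ F(ω) = +2πi·ΣRes):
  Res_{z = \frac{4 i}{3}} g(z) = \frac{108 i e^{\frac{4 \omega}{3}}}{55}
  Res_{z = \frac{i}{2}} g(z) = - \frac{288 i e^{\frac{\omega}{2}}}{55}
  F(ω) = 2πi·ΣRes = \frac{72 \pi \left(- 3 e^{\frac{4 \omega}{3}} + 8 e^{\frac{\omega}{2}}\right)}{55}

Both cases combine into a single formula in |ω|:

F(ω) = \frac{576 \pi e^{- \frac{\left|{\omega}\right|}{2}}}{55} - \frac{216 \pi e^{- \frac{4 \left|{\omega}\right|}{3}}}{55}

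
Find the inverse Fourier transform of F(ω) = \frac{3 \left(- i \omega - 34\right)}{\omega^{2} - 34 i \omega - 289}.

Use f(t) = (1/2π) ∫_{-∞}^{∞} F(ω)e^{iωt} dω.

f(t) = 3 \left(17 t + 1\right) e^{- 17 t} u\left(t\right)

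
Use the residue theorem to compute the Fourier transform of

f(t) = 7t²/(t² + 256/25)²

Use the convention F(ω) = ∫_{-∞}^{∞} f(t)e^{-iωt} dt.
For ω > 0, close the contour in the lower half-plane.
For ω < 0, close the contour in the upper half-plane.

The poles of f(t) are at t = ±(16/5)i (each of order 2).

Let g(z) = f(z)e^{-iωz}; for large |z| the factor e^{-iωz} decays in the lower half-plane when ω > 0 and in the upper half-plane when ω < 0.

Case ω > 0 (lower half-plane, clockwise contour ⇒ F(ω) = -2πi·ΣRes):
  Res_{z = - \frac{16 i}{5}} g(z) = \frac{7 i \left(5 - 16 \omega\right) e^{- \frac{16 \omega}{5}}}{64} (pole of order 2)
  F(ω) = -2πi·ΣRes = \frac{7 \pi \left(5 - 16 \omega\right) e^{- \frac{16 \omega}{5}}}{32}

Case ω < 0 (upper half-plane, counterclockwise contour ⇒ F(ω) = +2πi·ΣRes):
  Res_{z = \frac{16 i}{5}} g(z) = \frac{7 i \left(- 16 \omega - 5\right) e^{\frac{16 \omega}{5}}}{64} (pole of order 2)
  F(ω) = 2πi·ΣRes = \frac{7 \pi \left(16 \omega + 5\right) e^{\frac{16 \omega}{5}}}{32}

Both cases combine into a single formula in |ω|:

F(ω) = \frac{7 \pi \left(5 - 16 \left|{\omega}\right|\right) e^{- \frac{16 \left|{\omega}\right|}{5}}}{32}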